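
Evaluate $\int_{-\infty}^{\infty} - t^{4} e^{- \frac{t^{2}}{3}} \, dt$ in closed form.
$- \frac{27 \sqrt{3} \sqrt{\pi}}{4}$

Start from the elementary integral
$$J(a) = \int_{-\infty}^{\infty} - e^{- a t^{2}} \, dt = - \frac{\sqrt{\pi}}{\sqrt{a}}.$$

Differentiating under the integral sign brings down a factor of $(-t^2)$:
$$\frac{dJ}{da} = \int_{-\infty}^{\infty} t^{2} e^{- a t^{2}} \, dt = \frac{\sqrt{\pi}}{2 a^{\frac{3}{2}}}.$$

Repeating twice in total — each differentiation brings down another $(-t^2)$ — gives
$$\frac{d^{2}J}{da^{2}} = \int_{-\infty}^{\infty} - t^{4} e^{- a t^{2}} \, dt = - \frac{3 \sqrt{\pi}}{4 a^{\frac{5}{2}}},$$
and the integrand here is exactly the target integrand, so $I = - \frac{3 \sqrt{\pi}}{4 a^{\frac{5}{2}}}$.

Setting $a = \frac{1}{3}$:
$$I = - \frac{27 \sqrt{3} \sqrt{\pi}}{4}.$$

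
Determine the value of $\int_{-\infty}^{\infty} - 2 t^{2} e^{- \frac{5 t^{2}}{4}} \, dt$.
$- \frac{8 \sqrt{5} \sqrt{\pi}}{25}$

Start from the elementary integral
$$J(a) = \int_{-\infty}^{\infty} - 2 e^{- a t^{2}} \, dt = - \frac{2 \sqrt{\pi}}{\sqrt{a}}.$$

Differentiating under the integral sign brings down a factor of $(-t^2)$:
$$\frac{dJ}{da} = \int_{-\infty}^{\infty} 2 t^{2} e^{- a t^{2}} \, dt = \frac{\sqrt{\pi}}{a^{\frac{3}{2}}}.$$

The integral on the left is $-I$, so $I = - \frac{\sqrt{\pi}}{a^{\frac{3}{2}}}$.

Setting $a = \frac{5}{4}$:
$$I = - \frac{8 \sqrt{5} \sqrt{\pi}}{25}.$$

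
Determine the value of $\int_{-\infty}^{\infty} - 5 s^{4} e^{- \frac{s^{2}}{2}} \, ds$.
$- 15 \sqrt{2} \sqrt{\pi}$

Consider the simpler parametrised integral
$$J(a) = \int_{-\infty}^{\infty} - 5 e^{- a s^{2}} \, ds = - \frac{5 \sqrt{\pi}}{\sqrt{a}}.$$

Differentiating under the integral sign brings down a factor of $(-s^2)$:
$$\frac{dJ}{da} = \int_{-\infty}^{\infty} 5 s^{2} e^{- a s^{2}} \, ds = \frac{5 \sqrt{\pi}}{2 a^{\frac{3}{2}}}.$$

Repeating twice in total — each differentiation brings down another $(-s^2)$ — gives
$$\frac{d^{2}J}{da^{2}} = \int_{-\infty}^{\infty} - 5 s^{4} e^{- a s^{2}} \, ds = - \frac{15 \sqrt{\pi}}{4 a^{\frac{5}{2}}},$$
and the integrand here is exactly the target integrand, so $I = - \frac{15 \sqrt{\pi}}{4 a^{\frac{5}{2}}}$.

Setting $a = \frac{1}{2}$:
$$I = - 15 \sqrt{2} \sqrt{\pi}.$$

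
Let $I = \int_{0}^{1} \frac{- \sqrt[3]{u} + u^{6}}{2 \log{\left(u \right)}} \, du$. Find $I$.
$\log{\left(\frac{\sqrt{21}}{2} \right)}$

Replace the exponent $\frac{1}{3}$ by a parameter $a$: let $I(a) = \int_{0}^{1} \frac{u^{6} - u^{a}}{2 \log{\left(u \right)}} \, du$.

Since $\dfrac{\partial}{\partial a}\,u^{a} = u^{a} \ln u$, the $\ln u$ in the denominator cancels and
$$\frac{dI}{da} = \int_{0}^{1} - \frac{1}{2} u^{a} \, du = - \frac{1}{2} \left[\frac{u^{a+1}}{a+1}\right]_0^1 = - \frac{1}{2 a + 2}.$$

Integrating with respect to $a$ gives $I(a) = - \frac{\log{\left(a + 1 \right)}}{2} + \frac{\log{\left(7 \right)}}{2} + C$.

At $a = 6$ the integrand is identically $0$, so $I(6) = 0$. The closed form gives $0$, hence $C = 0$.

Setting $a = \frac{1}{3}$:
$$I = \log{\left(\frac{\sqrt{21}}{2} \right)}.$$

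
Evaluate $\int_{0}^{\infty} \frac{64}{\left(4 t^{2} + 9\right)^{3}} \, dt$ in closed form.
$\frac{2 \pi}{81}$

Start from the standard arctangent integral
$$J(a) = \int_{0}^{\infty} \frac{1}{a^{2} + t^{2}} \, dt = \frac{\pi}{2 a}.$$

Differentiating under the integral sign with respect to $a$,
$$\frac{dJ}{da} = \int_{0}^{\infty} - \frac{2 a}{\left(a^{2} + t^{2}\right)^{2}} \, dt = - \frac{\pi}{2 a^{2}},$$
so $\int_{0}^{\infty} \frac{1}{\left(a^{2} + t^{2}\right)^{2}} \, dt = \frac{\pi}{4 a^{3}}$.

Repeating — each differentiation of $1/(t^2+a^2)^j$ produces $-2ja/(t^2+a^2)^{j+1}$ — and dividing through by $-2ja$ at each step yields, after $2$ differentiations in total,
$$\int_{0}^{\infty} \frac{1}{\left(a^{2} + t^{2}\right)^{3}} \, dt = \frac{3 \pi}{16 a^{5}}.$$

Setting $a = \frac{3}{2}$:
$$I = \frac{2 \pi}{81}.$$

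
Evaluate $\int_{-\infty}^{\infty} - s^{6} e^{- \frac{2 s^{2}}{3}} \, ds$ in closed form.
$- \frac{405 \sqrt{6} \sqrt{\pi}}{128}$

Start from the elementary integral
$$J(a) = \int_{-\infty}^{\infty} - e^{- a s^{2}} \, ds = - \frac{\sqrt{\pi}}{\sqrt{a}}.$$

Differentiating under the integral sign brings down a factor of $(-s^2)$:
$$\frac{dJ}{da} = \int_{-\infty}^{\infty} s^{2} e^{- a s^{2}} \, ds = \frac{\sqrt{\pi}}{2 a^{\frac{3}{2}}}.$$

Repeating $3$ times in total — each differentiation brings down another $(-s^2)$ — gives
$$\frac{d^{3}J}{da^{3}} = \int_{-\infty}^{\infty} s^{6} e^{- a s^{2}} \, ds = \frac{15 \sqrt{\pi}}{8 a^{\frac{7}{2}}},$$
and the integrand here is $(-1)^{3}$ times the target integrand, so $I = (-1)^{3}\,\frac{d^{3}J}{da^{3}} = - \frac{15 \sqrt{\pi}}{8 a^{\frac{7}{2}}}$.

Setting $a = \frac{2}{3}$:
$$I = - \frac{405 \sqrt{6} \sqrt{\pi}}{128}.$$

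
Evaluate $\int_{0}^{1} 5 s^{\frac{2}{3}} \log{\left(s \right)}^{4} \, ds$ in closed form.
$\frac{5832}{625}$

Consider the simpler parametrised integral
$$J(a) = \int_{0}^{1} 5 s^{a} \, ds = \frac{5}{a + 1}.$$

Differentiating under the integral sign brings down a factor of $\ln s$:
$$\frac{dJ}{da} = \int_{0}^{1} 5 s^{a} \log{\left(s \right)} \, ds = - \frac{5}{\left(a + 1\right)^{2}}.$$

Repeating $4$ times in total — each differentiation brings down another $\ln s$ — gives
$$\frac{d^{4}J}{da^{4}} = \int_{0}^{1} 5 s^{a} \log{\left(s \right)}^{4} \, ds = \frac{120}{\left(a + 1\right)^{5}},$$
and the integrand here is exactly the target integrand, so $I = \frac{120}{\left(a + 1\right)^{5}}$.

Setting $a = \frac{2}{3}$:
$$I = \frac{5832}{625}.$$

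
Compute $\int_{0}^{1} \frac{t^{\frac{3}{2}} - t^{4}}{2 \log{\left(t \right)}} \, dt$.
$- \frac{\log{\left(2 \right)}}{2}$

Introduce a parameter $a$ in the exponent: let $I(a) = \int_{0}^{1} \frac{- t^{4} + t^{a}}{2 \log{\left(t \right)}} \, dt$.

Since $\dfrac{\partial}{\partial a}\,t^{a} = t^{a} \ln t$, the $\ln t$ in the denominator cancels and
$$\frac{dI}{da} = \int_{0}^{1} \frac{1}{2} t^{a} \, dt = \frac{1}{2} \left[\frac{t^{a+1}}{a+1}\right]_0^1 = \frac{1}{2 \left(a + 1\right)}.$$

Integrating with respect to $a$ gives $I(a) = \frac{\log{\left(a + 1 \right)}}{2} - \frac{\log{\left(5 \right)}}{2} + C$.

At $a = 4$ the integrand is identically $0$, so $I(4) = 0$. The closed form gives $0$, hence $C = 0$.

Setting $a = \frac{3}{2}$:
$$I = - \frac{\log{\left(2 \right)}}{2}.$$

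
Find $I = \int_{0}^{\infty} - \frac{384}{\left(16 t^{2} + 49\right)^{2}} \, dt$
$- \frac{24 \pi}{343}$

Recall the elementary integral
$$J(a) = \int_{0}^{\infty} - \frac{3}{2 \left(a^{2} + t^{2}\right)} \, dt = - \frac{3 \pi}{4 a}.$$

Differentiating under the integral sign with respect to $a$,
$$\frac{dJ}{da} = \int_{0}^{\infty} \frac{3 a}{\left(a^{2} + t^{2}\right)^{2}} \, dt = \frac{3 \pi}{4 a^{2}},$$
so $\int_{0}^{\infty} - \frac{3}{2 \left(a^{2} + t^{2}\right)^{2}} \, dt = - \frac{3 \pi}{8 a^{3}}$.

Setting $a = \frac{7}{4}$:
$$I = - \frac{24 \pi}{343}.$$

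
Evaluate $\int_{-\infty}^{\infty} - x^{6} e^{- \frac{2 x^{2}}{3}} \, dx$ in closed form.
$- \frac{405 \sqrt{6} \sqrt{\pi}}{128}$

Begin with the known integral
$$J(a) = \int_{-\infty}^{\infty} - e^{- a x^{2}} \, dx = - \frac{\sqrt{\pi}}{\sqrt{a}}.$$

Differentiating under the integral sign brings down a factor of $(-x^2)$:
$$\frac{dJ}{da} = \int_{-\infty}^{\infty} x^{2} e^{- a x^{2}} \, dx = \frac{\sqrt{\pi}}{2 a^{\frac{3}{2}}}.$$

Repeating $3$ times in total — each differentiation brings down another $(-x^2)$ — gives
$$\frac{d^{3}J}{da^{3}} = \int_{-\infty}^{\infty} x^{6} e^{- a x^{2}} \, dx = \frac{15 \sqrt{\pi}}{8 a^{\frac{7}{2}}},$$
and the integrand here is $(-1)^{3}$ times the target integrand, so $I = (-1)^{3}\,\frac{d^{3}J}{da^{3}} = - \frac{15 \sqrt{\pi}}{8 a^{\frac{7}{2}}}$.

Setting $a = \frac{2}{3}$:
$$I = - \frac{405 \sqrt{6} \sqrt{\pi}}{128}.$$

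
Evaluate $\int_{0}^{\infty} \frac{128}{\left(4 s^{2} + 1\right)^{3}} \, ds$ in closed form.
$12 \pi$

Begin with the known result
$$J(a) = \int_{0}^{\infty} \frac{2}{a^{2} + s^{2}} \, ds = \frac{\pi}{a}.$$

Differentiating under the integral sign with respect to $a$,
$$\frac{dJ}{da} = \int_{0}^{\infty} - \frac{4 a}{\left(a^{2} + s^{2}\right)^{2}} \, ds = - \frac{\pi}{a^{2}},$$
so $\int_{0}^{\infty} \frac{2}{\left(a^{2} + s^{2}\right)^{2}} \, ds = \frac{\pi}{2 a^{3}}$.

Repeating — each differentiation of $1/(s^2+a^2)^j$ produces $-2ja/(s^2+a^2)^{j+1}$ — and dividing through by $-2ja$ at each step yields, after $2$ differentiations in total,
$$\int_{0}^{\infty} \frac{2}{\left(a^{2} + s^{2}\right)^{3}} \, ds = \frac{3 \pi}{8 a^{5}}.$$

Setting $a = \frac{1}{2}$:
$$I = 12 \pi.$$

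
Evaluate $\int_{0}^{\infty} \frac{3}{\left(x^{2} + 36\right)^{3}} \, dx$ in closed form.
$\frac{\pi}{13824}$

Begin with the known result
$$J(a) = \int_{0}^{\infty} \frac{3}{a^{2} + x^{2}} \, dx = \frac{3 \pi}{2 a}.$$

Differentiating under the integral sign with respect to $a$,
$$\frac{dJ}{da} = \int_{0}^{\infty} - \frac{6 a}{\left(a^{2} + x^{2}\right)^{2}} \, dx = - \frac{3 \pi}{2 a^{2}},$$
so $\int_{0}^{\infty} \frac{3}{\left(a^{2} + x^{2}\right)^{2}} \, dx = \frac{3 \pi}{4 a^{3}}$.

Repeating — each differentiation of $1/(x^2+a^2)^j$ produces $-2ja/(x^2+a^2)^{j+1}$ — and dividing through by $-2ja$ at each step yields, after $2$ differentiations in total,
$$\int_{0}^{\infty} \frac{3}{\left(a^{2} + x^{2}\right)^{3}} \, dx = \frac{9 \pi}{16 a^{5}}.$$

Setting $a = 6$:
$$I = \frac{\pi}{13824}.$$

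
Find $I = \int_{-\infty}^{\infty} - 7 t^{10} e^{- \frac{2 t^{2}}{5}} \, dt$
$- \frac{20671875 \sqrt{10} \sqrt{\pi}}{2048}$

Begin with the known integral
$$J(a) = \int_{-\infty}^{\infty} - 7 e^{- a t^{2}} \, dt = - \frac{7 \sqrt{\pi}}{\sqrt{a}}.$$

Differentiating under the integral sign brings down a factor of $(-t^2)$:
$$\frac{dJ}{da} = \int_{-\infty}^{\infty} 7 t^{2} e^{- a t^{2}} \, dt = \frac{7 \sqrt{\pi}}{2 a^{\frac{3}{2}}}.$$

Repeating $5$ times in total — each differentiation brings down another $(-t^2)$ — gives
$$\frac{d^{5}J}{da^{5}} = \int_{-\infty}^{\infty} 7 t^{10} e^{- a t^{2}} \, dt = \frac{6615 \sqrt{\pi}}{32 a^{\frac{11}{2}}},$$
and the integrand here is $(-1)^{5}$ times the target integrand, so $I = (-1)^{5}\,\frac{d^{5}J}{da^{5}} = - \frac{6615 \sqrt{\pi}}{32 a^{\frac{11}{2}}}$.

Setting $a = \frac{2}{5}$:
$$I = - \frac{20671875 \sqrt{10} \sqrt{\pi}}{2048}.$$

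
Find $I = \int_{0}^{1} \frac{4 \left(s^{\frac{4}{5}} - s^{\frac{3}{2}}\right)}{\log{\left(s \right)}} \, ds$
$- \log{\left(\frac{390625}{104976} \right)}$

Consider the one-parameter family: let $I(a) = \int_{0}^{1} \frac{4 \left(s^{\frac{4}{5}} - s^{a}\right)}{\log{\left(s \right)}} \, ds$.

Since $\dfrac{\partial}{\partial a}\,s^{a} = s^{a} \ln s$, the $\ln s$ in the denominator cancels and
$$\frac{dI}{da} = \int_{0}^{1} -4 s^{a} \, ds = -4 \left[\frac{s^{a+1}}{a+1}\right]_0^1 = - \frac{4}{a + 1}.$$

Integrating with respect to $a$ gives $I(a) = - \log{\left(\frac{625 \left(a + 1\right)^{4}}{6561} \right)} + C$.

At $a = \frac{4}{5}$ the integrand is identically $0$, so $I(\frac{4}{5}) = 0$. The closed form gives $0$, hence $C = 0$.

Setting $a = \frac{3}{2}$:
$$I = - \log{\left(\frac{390625}{104976} \right)}.$$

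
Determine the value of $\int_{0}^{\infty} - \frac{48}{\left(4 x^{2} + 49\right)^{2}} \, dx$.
$- \frac{6 \pi}{343}$

Begin with the known result
$$J(a) = \int_{0}^{\infty} - \frac{3}{a^{2} + x^{2}} \, dx = - \frac{3 \pi}{2 a}.$$

Differentiating under the integral sign with respect to $a$,
$$\frac{dJ}{da} = \int_{0}^{\infty} \frac{6 a}{\left(a^{2} + x^{2}\right)^{2}} \, dx = \frac{3 \pi}{2 a^{2}},$$
so $\int_{0}^{\infty} - \frac{3}{\left(a^{2} + x^{2}\right)^{2}} \, dx = - \frac{3 \pi}{4 a^{3}}$.

Setting $a = \frac{7}{2}$:
$$I = - \frac{6 \pi}{343}.$$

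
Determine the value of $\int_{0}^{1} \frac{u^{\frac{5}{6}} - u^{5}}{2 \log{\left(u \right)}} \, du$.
$- \log{\left(6 \right)} + \frac{\log{\left(11 \right)}}{2}$

Consider the one-parameter family: let $I(a) = \int_{0}^{1} \frac{- u^{5} + u^{a}}{2 \log{\left(u \right)}} \, du$.

Since $\dfrac{\partial}{\partial a}\,u^{a} = u^{a} \ln u$, the $\ln u$ in the denominator cancels and
$$\frac{dI}{da} = \int_{0}^{1} \frac{1}{2} u^{a} \, du = \frac{1}{2} \left[\frac{u^{a+1}}{a+1}\right]_0^1 = \frac{1}{2 \left(a + 1\right)}.$$

Integrating with respect to $a$ gives $I(a) = \frac{\log{\left(a + 1 \right)}}{2} - \frac{\log{\left(6 \right)}}{2} + C$.

At $a = 5$ the integrand is identically $0$, so $I(5) = 0$. The closed form gives $0$, hence $C = 0$.

Setting $a = \frac{5}{6}$:
$$I = - \log{\left(6 \right)} + \frac{\log{\left(11 \right)}}{2}.$$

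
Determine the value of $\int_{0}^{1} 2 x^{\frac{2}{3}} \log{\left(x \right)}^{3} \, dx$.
$- \frac{972}{625}$

Start from the elementary integral
$$J(a) = \int_{0}^{1} 2 x^{a} \, dx = \frac{2}{a + 1}.$$

Differentiating under the integral sign brings down a factor of $\ln x$:
$$\frac{dJ}{da} = \int_{0}^{1} 2 x^{a} \log{\left(x \right)} \, dx = - \frac{2}{\left(a + 1\right)^{2}}.$$

Repeating $3$ times in total — each differentiation brings down another $\ln x$ — gives
$$\frac{d^{3}J}{da^{3}} = \int_{0}^{1} 2 x^{a} \log{\left(x \right)}^{3} \, dx = - \frac{12}{\left(a + 1\right)^{4}},$$
and the integrand here is exactly the target integrand, so $I = - \frac{12}{\left(a + 1\right)^{4}}$.

Setting $a = \frac{2}{3}$:
$$I = - \frac{972}{625}.$$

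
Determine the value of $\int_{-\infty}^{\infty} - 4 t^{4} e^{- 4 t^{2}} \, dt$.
$- \frac{3 \sqrt{\pi}}{32}$

Begin with the known integral
$$J(a) = \int_{-\infty}^{\infty} - 4 e^{- a t^{2}} \, dt = - \frac{4 \sqrt{\pi}}{\sqrt{a}}.$$

Differentiating under the integral sign brings down a factor of $(-t^2)$:
$$\frac{dJ}{da} = \int_{-\infty}^{\infty} 4 t^{2} e^{- a t^{2}} \, dt = \frac{2 \sqrt{\pi}}{a^{\frac{3}{2}}}.$$

Repeating twice in total — each differentiation brings down another $(-t^2)$ — gives
$$\frac{d^{2}J}{da^{2}} = \int_{-\infty}^{\infty} - 4 t^{4} e^{- a t^{2}} \, dt = - \frac{3 \sqrt{\pi}}{a^{\frac{5}{2}}},$$
and the integrand here is exactly the target integrand, so $I = - \frac{3 \sqrt{\pi}}{a^{\frac{5}{2}}}$.

Setting $a = 4$:
$$I = - \frac{3 \sqrt{\pi}}{32}.$$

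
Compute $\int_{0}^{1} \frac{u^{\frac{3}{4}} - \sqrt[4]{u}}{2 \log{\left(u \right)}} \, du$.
$- \frac{\log{\left(5 \right)}}{2} + \frac{\log{\left(7 \right)}}{2}$

Consider the one-parameter family: let $I(a) = \int_{0}^{1} \frac{- \sqrt[4]{u} + u^{a}}{2 \log{\left(u \right)}} \, du$.

Since $\dfrac{\partial}{\partial a}\,u^{a} = u^{a} \ln u$, the $\ln u$ in the denominator cancels and
$$\frac{dI}{da} = \int_{0}^{1} \frac{1}{2} u^{a} \, du = \frac{1}{2} \left[\frac{u^{a+1}}{a+1}\right]_0^1 = \frac{1}{2 \left(a + 1\right)}.$$

Integrating with respect to $a$ gives $I(a) = \frac{\log{\left(a + 1 \right)}}{2} - \frac{\log{\left(5 \right)}}{2} + \log{\left(2 \right)} + C$.

At $a = \frac{1}{4}$ the integrand is identically $0$, so $I(\frac{1}{4}) = 0$. The closed form gives $0$, hence $C = 0$.

Setting $a = \frac{3}{4}$:
$$I = - \frac{\log{\left(5 \right)}}{2} + \frac{\log{\left(7 \right)}}{2}.$$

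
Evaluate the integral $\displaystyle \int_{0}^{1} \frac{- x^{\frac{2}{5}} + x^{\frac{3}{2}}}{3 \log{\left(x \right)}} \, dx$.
$\log{\left(\frac{70^{\frac{2}{3}}}{14} \right)}$

Consider the one-parameter family: let $I(a) = \int_{0}^{1} \frac{- x^{\frac{2}{5}} + x^{a}}{3 \log{\left(x \right)}} \, dx$.

Since $\dfrac{\partial}{\partial a}\,x^{a} = x^{a} \ln x$, the $\ln x$ in the denominator cancels and
$$\frac{dI}{da} = \int_{0}^{1} \frac{1}{3} x^{a} \, dx = \frac{1}{3} \left[\frac{x^{a+1}}{a+1}\right]_0^1 = \frac{1}{3 \left(a + 1\right)}.$$

Integrating with respect to $a$ gives $I(a) = \frac{\log{\left(a + 1 \right)}}{3} - \frac{\log{\left(7 \right)}}{3} + \frac{\log{\left(5 \right)}}{3} + C$.

At $a = \frac{2}{5}$ the integrand is identically $0$, so $I(\frac{2}{5}) = 0$. The closed form gives $0$, hence $C = 0$.

Setting $a = \frac{3}{2}$:
$$I = \log{\left(\frac{70^{\frac{2}{3}}}{14} \right)}.$$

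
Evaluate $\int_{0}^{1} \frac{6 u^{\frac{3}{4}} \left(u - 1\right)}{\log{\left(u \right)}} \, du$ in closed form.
$- \log{\left(\frac{117649}{1771561} \right)}$

Replace the exponent $\frac{3}{4}$ by a parameter $a$: let $I(a) = \int_{0}^{1} \frac{6 \left(u^{\frac{7}{4}} - u^{a}\right)}{\log{\left(u \right)}} \, du$.

Since $\dfrac{\partial}{\partial a}\,u^{a} = u^{a} \ln u$, the $\ln u$ in the denominator cancels and
$$\frac{dI}{da} = \int_{0}^{1} -6 u^{a} \, du = -6 \left[\frac{u^{a+1}}{a+1}\right]_0^1 = - \frac{6}{a + 1}.$$

Integrating with respect to $a$ gives $I(a) = - \log{\left(\frac{4096 \left(a + 1\right)^{6}}{1771561} \right)} + C$.

At $a = \frac{7}{4}$ the integrand is identically $0$, so $I(\frac{7}{4}) = 0$. The closed form gives $0$, hence $C = 0$.

Setting $a = \frac{3}{4}$:
$$I = - \log{\left(\frac{117649}{1771561} \right)}.$$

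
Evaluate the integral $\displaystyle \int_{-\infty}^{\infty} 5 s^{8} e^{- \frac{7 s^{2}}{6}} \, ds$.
$\frac{6075 \sqrt{42} \sqrt{\pi}}{2401}$

Consider the simpler parametrised integral
$$J(a) = \int_{-\infty}^{\infty} 5 e^{- a s^{2}} \, ds = \frac{5 \sqrt{\pi}}{\sqrt{a}}.$$

Differentiating under the integral sign brings down a factor of $(-s^2)$:
$$\frac{dJ}{da} = \int_{-\infty}^{\infty} - 5 s^{2} e^{- a s^{2}} \, ds = - \frac{5 \sqrt{\pi}}{2 a^{\frac{3}{2}}}.$$

Repeating $4$ times in total — each differentiation brings down another $(-s^2)$ — gives
$$\frac{d^{4}J}{da^{4}} = \int_{-\infty}^{\infty} 5 s^{8} e^{- a s^{2}} \, ds = \frac{525 \sqrt{\pi}}{16 a^{\frac{9}{2}}},$$
and the integrand here is exactly the target integrand, so $I = \frac{525 \sqrt{\pi}}{16 a^{\frac{9}{2}}}$.

Setting $a = \frac{7}{6}$:
$$I = \frac{6075 \sqrt{42} \sqrt{\pi}}{2401}.$$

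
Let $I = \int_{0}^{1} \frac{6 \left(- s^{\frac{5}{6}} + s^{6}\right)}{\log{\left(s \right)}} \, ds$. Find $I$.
$\log{\left(\frac{5489031744}{1771561} \right)}$

Introduce a parameter $a$ in the exponent: let $I(a) = \int_{0}^{1} \frac{6 \left(- s^{\frac{5}{6}} + s^{a}\right)}{\log{\left(s \right)}} \, ds$.

Since $\dfrac{\partial}{\partial a}\,s^{a} = s^{a} \ln s$, the $\ln s$ in the denominator cancels and
$$\frac{dI}{da} = \int_{0}^{1} 6 s^{a} \, ds = 6 \left[\frac{s^{a+1}}{a+1}\right]_0^1 = \frac{6}{a + 1}.$$

Integrating with respect to $a$ gives $I(a) = \log{\left(\frac{46656 \left(a + 1\right)^{6}}{1771561} \right)} + C$.

At $a = \frac{5}{6}$ the integrand is identically $0$, so $I(\frac{5}{6}) = 0$. The closed form gives $0$, hence $C = 0$.

Setting $a = 6$:
$$I = \log{\left(\frac{5489031744}{1771561} \right)}.$$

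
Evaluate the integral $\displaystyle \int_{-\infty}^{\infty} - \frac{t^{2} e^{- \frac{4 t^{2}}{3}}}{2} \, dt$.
$- \frac{3 \sqrt{3} \sqrt{\pi}}{32}$

Start from the elementary integral
$$J(a) = \int_{-\infty}^{\infty} - \frac{e^{- a t^{2}}}{2} \, dt = - \frac{\sqrt{\pi}}{2 \sqrt{a}}.$$

Differentiating under the integral sign brings down a factor of $(-t^2)$:
$$\frac{dJ}{da} = \int_{-\infty}^{\infty} \frac{t^{2} e^{- a t^{2}}}{2} \, dt = \frac{\sqrt{\pi}}{4 a^{\frac{3}{2}}}.$$

The integral on the left is $-I$, so $I = - \frac{\sqrt{\pi}}{4 a^{\frac{3}{2}}}$.

Setting $a = \frac{4}{3}$:
$$I = - \frac{3 \sqrt{3} \sqrt{\pi}}{32}.$$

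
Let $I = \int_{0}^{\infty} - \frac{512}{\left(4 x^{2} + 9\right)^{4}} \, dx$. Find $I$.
$- \frac{40 \pi}{2187}$

Start from the standard arctangent integral
$$J(a) = \int_{0}^{\infty} - \frac{2}{a^{2} + x^{2}} \, dx = - \frac{\pi}{a}.$$

Differentiating under the integral sign with respect to $a$,
$$\frac{dJ}{da} = \int_{0}^{\infty} \frac{4 a}{\left(a^{2} + x^{2}\right)^{2}} \, dx = \frac{\pi}{a^{2}},$$
so $\int_{0}^{\infty} - \frac{2}{\left(a^{2} + x^{2}\right)^{2}} \, dx = - \frac{\pi}{2 a^{3}}$.

Repeating — each differentiation of $1/(x^2+a^2)^j$ produces $-2ja/(x^2+a^2)^{j+1}$ — and dividing through by $-2ja$ at each step yields, after $3$ differentiations in total,
$$\int_{0}^{\infty} - \frac{2}{\left(a^{2} + x^{2}\right)^{4}} \, dx = - \frac{5 \pi}{16 a^{7}}.$$

Setting $a = \frac{3}{2}$:
$$I = - \frac{40 \pi}{2187}.$$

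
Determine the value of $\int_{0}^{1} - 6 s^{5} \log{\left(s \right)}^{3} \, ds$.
$\frac{1}{36}$

Consider the simpler parametrised integral
$$J(a) = \int_{0}^{1} - 6 s^{a} \, ds = - \frac{6}{a + 1}.$$

Differentiating under the integral sign brings down a factor of $\ln s$:
$$\frac{dJ}{da} = \int_{0}^{1} - 6 s^{a} \log{\left(s \right)} \, ds = \frac{6}{\left(a + 1\right)^{2}}.$$

Repeating $3$ times in total — each differentiation brings down another $\ln s$ — gives
$$\frac{d^{3}J}{da^{3}} = \int_{0}^{1} - 6 s^{a} \log{\left(s \right)}^{3} \, ds = \frac{36}{\left(a + 1\right)^{4}},$$
and the integrand here is exactly the target integrand, so $I = \frac{36}{\left(a + 1\right)^{4}}$.

Setting $a = 5$:
$$I = \frac{1}{36}.$$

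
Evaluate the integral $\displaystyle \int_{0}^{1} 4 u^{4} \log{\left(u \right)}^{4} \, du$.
$\frac{96}{3125}$

Start from the elementary integral
$$J(a) = \int_{0}^{1} 4 u^{a} \, du = \frac{4}{a + 1}.$$

Differentiating under the integral sign brings down a factor of $\ln u$:
$$\frac{dJ}{da} = \int_{0}^{1} 4 u^{a} \log{\left(u \right)} \, du = - \frac{4}{\left(a + 1\right)^{2}}.$$

Repeating $4$ times in total — each differentiation brings down another $\ln u$ — gives
$$\frac{d^{4}J}{da^{4}} = \int_{0}^{1} 4 u^{a} \log{\left(u \right)}^{4} \, du = \frac{96}{\left(a + 1\right)^{5}},$$
and the integrand here is exactly the target integrand, so $I = \frac{96}{\left(a + 1\right)^{5}}$.

Setting $a = 4$:
$$I = \frac{96}{3125}.$$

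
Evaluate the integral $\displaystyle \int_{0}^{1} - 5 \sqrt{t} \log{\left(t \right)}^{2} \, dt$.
$- \frac{80}{27}$

Begin with the known integral
$$J(a) = \int_{0}^{1} - 5 t^{a} \, dt = - \frac{5}{a + 1}.$$

Differentiating under the integral sign brings down a factor of $\ln t$:
$$\frac{dJ}{da} = \int_{0}^{1} - 5 t^{a} \log{\left(t \right)} \, dt = \frac{5}{\left(a + 1\right)^{2}}.$$

Repeating twice in total — each differentiation brings down another $\ln t$ — gives
$$\frac{d^{2}J}{da^{2}} = \int_{0}^{1} - 5 t^{a} \log{\left(t \right)}^{2} \, dt = - \frac{10}{\left(a + 1\right)^{3}},$$
and the integrand here is exactly the target integrand, so $I = - \frac{10}{\left(a + 1\right)^{3}}$.

Setting $a = \frac{1}{2}$:
$$I = - \frac{80}{27}.$$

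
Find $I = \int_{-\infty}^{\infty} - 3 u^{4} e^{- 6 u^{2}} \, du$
$- \frac{\sqrt{6} \sqrt{\pi}}{96}$

Start from the elementary integral
$$J(a) = \int_{-\infty}^{\infty} - 3 e^{- a u^{2}} \, du = - \frac{3 \sqrt{\pi}}{\sqrt{a}}.$$

Differentiating under the integral sign brings down a factor of $(-u^2)$:
$$\frac{dJ}{da} = \int_{-\infty}^{\infty} 3 u^{2} e^{- a u^{2}} \, du = \frac{3 \sqrt{\pi}}{2 a^{\frac{3}{2}}}.$$

Repeating twice in total — each differentiation brings down another $(-u^2)$ — gives
$$\frac{d^{2}J}{da^{2}} = \int_{-\infty}^{\infty} - 3 u^{4} e^{- a u^{2}} \, du = - \frac{9 \sqrt{\pi}}{4 a^{\frac{5}{2}}},$$
and the integrand here is exactly the target integrand, so $I = - \frac{9 \sqrt{\pi}}{4 a^{\frac{5}{2}}}$.

Setting $a = 6$:
$$I = - \frac{\sqrt{6} \sqrt{\pi}}{96}.$$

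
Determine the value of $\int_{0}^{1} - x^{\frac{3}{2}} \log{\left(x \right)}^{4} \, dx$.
$- \frac{768}{3125}$

Consider the simpler parametrised integral
$$J(a) = \int_{0}^{1} - x^{a} \, dx = - \frac{1}{a + 1}.$$

Differentiating under the integral sign brings down a factor of $\ln x$:
$$\frac{dJ}{da} = \int_{0}^{1} - x^{a} \log{\left(x \right)} \, dx = \frac{1}{\left(a + 1\right)^{2}}.$$

Repeating $4$ times in total — each differentiation brings down another $\ln x$ — gives
$$\frac{d^{4}J}{da^{4}} = \int_{0}^{1} - x^{a} \log{\left(x \right)}^{4} \, dx = - \frac{24}{\left(a + 1\right)^{5}},$$
and the integrand here is exactly the target integrand, so $I = - \frac{24}{\left(a + 1\right)^{5}}$.

Setting $a = \frac{3}{2}$:
$$I = - \frac{768}{3125}.$$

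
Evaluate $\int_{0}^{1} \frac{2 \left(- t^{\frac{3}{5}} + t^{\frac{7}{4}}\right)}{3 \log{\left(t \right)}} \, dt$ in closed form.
$\log{\left(\frac{110^{\frac{2}{3}}}{16} \right)}$

Replace the exponent $\frac{7}{4}$ by a parameter $a$: let $I(a) = \int_{0}^{1} \frac{2 \left(- t^{\frac{3}{5}} + t^{a}\right)}{3 \log{\left(t \right)}} \, dt$.

Since $\dfrac{\partial}{\partial a}\,t^{a} = t^{a} \ln t$, the $\ln t$ in the denominator cancels and
$$\frac{dI}{da} = \int_{0}^{1} \frac{2}{3} t^{a} \, dt = \frac{2}{3} \left[\frac{t^{a+1}}{a+1}\right]_0^1 = \frac{2}{3 \left(a + 1\right)}.$$

Integrating with respect to $a$ gives $I(a) = \log{\left(\frac{5^{\frac{2}{3}} \left(a + 1\right)^{\frac{2}{3}}}{4} \right)} + C$.

At $a = \frac{3}{5}$ the integrand is identically $0$, so $I(\frac{3}{5}) = 0$. The closed form gives $0$, hence $C = 0$.

Setting $a = \frac{7}{4}$:
$$I = \log{\left(\frac{110^{\frac{2}{3}}}{16} \right)}.$$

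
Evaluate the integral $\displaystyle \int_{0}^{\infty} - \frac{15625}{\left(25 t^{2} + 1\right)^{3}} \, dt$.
$- \frac{9375 \pi}{16}$

Begin with the known result
$$J(a) = \int_{0}^{\infty} - \frac{1}{a^{2} + t^{2}} \, dt = - \frac{\pi}{2 a}.$$

Differentiating under the integral sign with respect to $a$,
$$\frac{dJ}{da} = \int_{0}^{\infty} \frac{2 a}{\left(a^{2} + t^{2}\right)^{2}} \, dt = \frac{\pi}{2 a^{2}},$$
so $\int_{0}^{\infty} - \frac{1}{\left(a^{2} + t^{2}\right)^{2}} \, dt = - \frac{\pi}{4 a^{3}}$.

Repeating — each differentiation of $1/(t^2+a^2)^j$ produces $-2ja/(t^2+a^2)^{j+1}$ — and dividing through by $-2ja$ at each step yields, after $2$ differentiations in total,
$$\int_{0}^{\infty} - \frac{1}{\left(a^{2} + t^{2}\right)^{3}} \, dt = - \frac{3 \pi}{16 a^{5}}.$$

Setting $a = \frac{1}{5}$:
$$I = - \frac{9375 \pi}{16}.$$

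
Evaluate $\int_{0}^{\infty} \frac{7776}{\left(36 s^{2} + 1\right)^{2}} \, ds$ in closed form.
$324 \pi$

Start from the standard arctangent integral
$$J(a) = \int_{0}^{\infty} \frac{6}{a^{2} + s^{2}} \, ds = \frac{3 \pi}{a}.$$

Differentiating under the integral sign with respect to $a$,
$$\frac{dJ}{da} = \int_{0}^{\infty} - \frac{12 a}{\left(a^{2} + s^{2}\right)^{2}} \, ds = - \frac{3 \pi}{a^{2}},$$
so $\int_{0}^{\infty} \frac{6}{\left(a^{2} + s^{2}\right)^{2}} \, ds = \frac{3 \pi}{2 a^{3}}$.

Setting $a = \frac{1}{6}$:
$$I = 324 \pi.$$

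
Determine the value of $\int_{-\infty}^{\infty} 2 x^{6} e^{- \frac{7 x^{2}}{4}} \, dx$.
$\frac{480 \sqrt{7} \sqrt{\pi}}{2401}$

Begin with the known integral
$$J(a) = \int_{-\infty}^{\infty} 2 e^{- a x^{2}} \, dx = \frac{2 \sqrt{\pi}}{\sqrt{a}}.$$

Differentiating under the integral sign brings down a factor of $(-x^2)$:
$$\frac{dJ}{da} = \int_{-\infty}^{\infty} - 2 x^{2} e^{- a x^{2}} \, dx = - \frac{\sqrt{\pi}}{a^{\frac{3}{2}}}.$$

Repeating $3$ times in total — each differentiation brings down another $(-x^2)$ — gives
$$\frac{d^{3}J}{da^{3}} = \int_{-\infty}^{\infty} - 2 x^{6} e^{- a x^{2}} \, dx = - \frac{15 \sqrt{\pi}}{4 a^{\frac{7}{2}}},$$
and the integrand here is $(-1)^{3}$ times the target integrand, so $I = (-1)^{3}\,\frac{d^{3}J}{da^{3}} = \frac{15 \sqrt{\pi}}{4 a^{\frac{7}{2}}}$.

Setting $a = \frac{7}{4}$:
$$I = \frac{480 \sqrt{7} \sqrt{\pi}}{2401}.$$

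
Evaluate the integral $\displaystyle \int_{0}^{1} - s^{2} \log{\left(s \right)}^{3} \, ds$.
$\frac{2}{27}$

Consider the simpler parametrised integral
$$J(a) = \int_{0}^{1} - s^{a} \, ds = - \frac{1}{a + 1}.$$

Differentiating under the integral sign brings down a factor of $\ln s$:
$$\frac{dJ}{da} = \int_{0}^{1} - s^{a} \log{\left(s \right)} \, ds = \frac{1}{\left(a + 1\right)^{2}}.$$

Repeating $3$ times in total — each differentiation brings down another $\ln s$ — gives
$$\frac{d^{3}J}{da^{3}} = \int_{0}^{1} - s^{a} \log{\left(s \right)}^{3} \, ds = \frac{6}{\left(a + 1\right)^{4}},$$
and the integrand here is exactly the target integrand, so $I = \frac{6}{\left(a + 1\right)^{4}}$.

Setting $a = 2$:
$$I = \frac{2}{27}.$$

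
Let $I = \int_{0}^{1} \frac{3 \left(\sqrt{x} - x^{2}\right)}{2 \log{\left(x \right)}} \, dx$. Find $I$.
$- \frac{3 \log{\left(2 \right)}}{2}$

Introduce a parameter $a$ in the exponent: let $I(a) = \int_{0}^{1} \frac{3 \left(- x^{2} + x^{a}\right)}{2 \log{\left(x \right)}} \, dx$.

Since $\dfrac{\partial}{\partial a}\,x^{a} = x^{a} \ln x$, the $\ln x$ in the denominator cancels and
$$\frac{dI}{da} = \int_{0}^{1} \frac{3}{2} x^{a} \, dx = \frac{3}{2} \left[\frac{x^{a+1}}{a+1}\right]_0^1 = \frac{3}{2 \left(a + 1\right)}.$$

Integrating with respect to $a$ gives $I(a) = \frac{3 \log{\left(a + 1 \right)}}{2} - \frac{3 \log{\left(3 \right)}}{2} + C$.

At $a = 2$ the integrand is identically $0$, so $I(2) = 0$. The closed form gives $0$, hence $C = 0$.

Setting $a = \frac{1}{2}$:
$$I = - \frac{3 \log{\left(2 \right)}}{2}.$$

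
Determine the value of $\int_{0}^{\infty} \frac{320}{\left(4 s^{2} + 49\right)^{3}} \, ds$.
$\frac{30 \pi}{16807}$

Begin with the known result
$$J(a) = \int_{0}^{\infty} \frac{5}{a^{2} + s^{2}} \, ds = \frac{5 \pi}{2 a}.$$

Differentiating under the integral sign with respect to $a$,
$$\frac{dJ}{da} = \int_{0}^{\infty} - \frac{10 a}{\left(a^{2} + s^{2}\right)^{2}} \, ds = - \frac{5 \pi}{2 a^{2}},$$
so $\int_{0}^{\infty} \frac{5}{\left(a^{2} + s^{2}\right)^{2}} \, ds = \frac{5 \pi}{4 a^{3}}$.

Repeating — each differentiation of $1/(s^2+a^2)^j$ produces $-2ja/(s^2+a^2)^{j+1}$ — and dividing through by $-2ja$ at each step yields, after $2$ differentiations in total,
$$\int_{0}^{\infty} \frac{5}{\left(a^{2} + s^{2}\right)^{3}} \, ds = \frac{15 \pi}{16 a^{5}}.$$

Setting $a = \frac{7}{2}$:
$$I = \frac{30 \pi}{16807}.$$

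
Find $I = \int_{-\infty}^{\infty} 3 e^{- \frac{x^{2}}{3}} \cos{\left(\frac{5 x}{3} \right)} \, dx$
$\frac{3 \sqrt{3} \sqrt{\pi}}{e^{\frac{25}{12}}}$

Define $I(b) = \int_{-\infty}^{\infty} 3 e^{- \frac{x^{2}}{3}} \cos{\left(b x \right)} \, dx$.

Differentiating under the integral sign,
$$I'(b) = \int_{-\infty}^{\infty} - 3 x e^{- \frac{x^{2}}{3}} \sin{\left(b x \right)} \, dx.$$

Integrate $\int_{-\infty}^{\infty} x \sin(b x)\, e^{- \frac{x^{2}}{3}}\, dx$ by parts with $u = \sin(b x)$ and $dv = x\, e^{- \frac{x^{2}}{3}}\, dx$, giving $v = - \frac{3 e^{- \frac{x^{2}}{3}}}{2}$. The boundary term vanishes and
$$\int_{-\infty}^{\infty} x \sin(b x)\, e^{- \frac{x^{2}}{3}}\, dx = \frac{3 b}{2} \int_{-\infty}^{\infty} \cos(b x)\, e^{- \frac{x^{2}}{3}}\, dx,$$
so $I'(b) = - \frac{3 b}{2}\, I(b)$.

This is a separable first-order ODE; solving with the initial condition $I(0) = \int_{-\infty}^{\infty} 3 e^{- \frac{x^{2}}{3}}\,dx = 3 \sqrt{3} \sqrt{\pi}$ gives
$$I(b) = 3 \sqrt{3} \sqrt{\pi} e^{- \frac{3 b^{2}}{4}}.$$

Setting $b = \frac{5}{3}$:
$$I = \frac{3 \sqrt{3} \sqrt{\pi}}{e^{\frac{25}{12}}}.$$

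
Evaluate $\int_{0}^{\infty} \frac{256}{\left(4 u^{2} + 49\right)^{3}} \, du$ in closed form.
$\frac{24 \pi}{16807}$

Recall the elementary integral
$$J(a) = \int_{0}^{\infty} \frac{4}{a^{2} + u^{2}} \, du = \frac{2 \pi}{a}.$$

Differentiating under the integral sign with respect to $a$,
$$\frac{dJ}{da} = \int_{0}^{\infty} - \frac{8 a}{\left(a^{2} + u^{2}\right)^{2}} \, du = - \frac{2 \pi}{a^{2}},$$
so $\int_{0}^{\infty} \frac{4}{\left(a^{2} + u^{2}\right)^{2}} \, du = \frac{\pi}{a^{3}}$.

Repeating — each differentiation of $1/(u^2+a^2)^j$ produces $-2ja/(u^2+a^2)^{j+1}$ — and dividing through by $-2ja$ at each step yields, after $2$ differentiations in total,
$$\int_{0}^{\infty} \frac{4}{\left(a^{2} + u^{2}\right)^{3}} \, du = \frac{3 \pi}{4 a^{5}}.$$

Setting $a = \frac{7}{2}$:
$$I = \frac{24 \pi}{16807}.$$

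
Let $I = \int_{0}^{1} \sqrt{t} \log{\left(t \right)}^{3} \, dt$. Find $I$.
$- \frac{32}{27}$

Start from the elementary integral
$$J(a) = \int_{0}^{1} t^{a} \, dt = \frac{1}{a + 1}.$$

Differentiating under the integral sign brings down a factor of $\ln t$:
$$\frac{dJ}{da} = \int_{0}^{1} t^{a} \log{\left(t \right)} \, dt = - \frac{1}{\left(a + 1\right)^{2}}.$$

Repeating $3$ times in total — each differentiation brings down another $\ln t$ — gives
$$\frac{d^{3}J}{da^{3}} = \int_{0}^{1} t^{a} \log{\left(t \right)}^{3} \, dt = - \frac{6}{\left(a + 1\right)^{4}},$$
and the integrand here is exactly the target integrand, so $I = - \frac{6}{\left(a + 1\right)^{4}}$.

Setting $a = \frac{1}{2}$:
$$I = - \frac{32}{27}.$$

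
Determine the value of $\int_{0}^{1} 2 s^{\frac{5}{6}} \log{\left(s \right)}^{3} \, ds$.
$- \frac{15552}{14641}$

Start from the elementary integral
$$J(a) = \int_{0}^{1} 2 s^{a} \, ds = \frac{2}{a + 1}.$$

Differentiating under the integral sign brings down a factor of $\ln s$:
$$\frac{dJ}{da} = \int_{0}^{1} 2 s^{a} \log{\left(s \right)} \, ds = - \frac{2}{\left(a + 1\right)^{2}}.$$

Repeating $3$ times in total — each differentiation brings down another $\ln s$ — gives
$$\frac{d^{3}J}{da^{3}} = \int_{0}^{1} 2 s^{a} \log{\left(s \right)}^{3} \, ds = - \frac{12}{\left(a + 1\right)^{4}},$$
and the integrand here is exactly the target integrand, so $I = - \frac{12}{\left(a + 1\right)^{4}}$.

Setting $a = \frac{5}{6}$:
$$I = - \frac{15552}{14641}.$$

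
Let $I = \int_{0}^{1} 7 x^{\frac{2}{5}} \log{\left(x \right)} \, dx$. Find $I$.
$- \frac{25}{7}$

Begin with the known integral
$$J(a) = \int_{0}^{1} 7 x^{a} \, dx = \frac{7}{a + 1}.$$

Differentiating under the integral sign brings down a factor of $\ln x$:
$$\frac{dJ}{da} = \int_{0}^{1} 7 x^{a} \log{\left(x \right)} \, dx = - \frac{7}{\left(a + 1\right)^{2}}.$$

The integral on the left is $I$, so $I = - \frac{7}{\left(a + 1\right)^{2}}$.

Setting $a = \frac{2}{5}$:
$$I = - \frac{25}{7}.$$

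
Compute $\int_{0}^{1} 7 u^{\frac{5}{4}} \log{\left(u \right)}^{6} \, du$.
$\frac{9175040}{531441}$

Consider the simpler parametrised integral
$$J(a) = \int_{0}^{1} 7 u^{a} \, du = \frac{7}{a + 1}.$$

Differentiating under the integral sign brings down a factor of $\ln u$:
$$\frac{dJ}{da} = \int_{0}^{1} 7 u^{a} \log{\left(u \right)} \, du = - \frac{7}{\left(a + 1\right)^{2}}.$$

Repeating $6$ times in total — each differentiation brings down another $\ln u$ — gives
$$\frac{d^{6}J}{da^{6}} = \int_{0}^{1} 7 u^{a} \log{\left(u \right)}^{6} \, du = \frac{5040}{\left(a + 1\right)^{7}},$$
and the integrand here is exactly the target integrand, so $I = \frac{5040}{\left(a + 1\right)^{7}}$.

Setting $a = \frac{5}{4}$:
$$I = \frac{9175040}{531441}.$$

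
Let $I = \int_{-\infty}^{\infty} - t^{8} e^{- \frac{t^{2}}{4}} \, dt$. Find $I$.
$- 3360 \sqrt{\pi}$

Consider the simpler parametrised integral
$$J(a) = \int_{-\infty}^{\infty} - e^{- a t^{2}} \, dt = - \frac{\sqrt{\pi}}{\sqrt{a}}.$$

Differentiating under the integral sign brings down a factor of $(-t^2)$:
$$\frac{dJ}{da} = \int_{-\infty}^{\infty} t^{2} e^{- a t^{2}} \, dt = \frac{\sqrt{\pi}}{2 a^{\frac{3}{2}}}.$$

Repeating $4$ times in total — each differentiation brings down another $(-t^2)$ — gives
$$\frac{d^{4}J}{da^{4}} = \int_{-\infty}^{\infty} - t^{8} e^{- a t^{2}} \, dt = - \frac{105 \sqrt{\pi}}{16 a^{\frac{9}{2}}},$$
and the integrand here is exactly the target integrand, so $I = - \frac{105 \sqrt{\pi}}{16 a^{\frac{9}{2}}}$.

Setting $a = \frac{1}{4}$:
$$I = - 3360 \sqrt{\pi}.$$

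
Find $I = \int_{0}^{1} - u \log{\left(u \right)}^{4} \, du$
$- \frac{3}{4}$

Start from the elementary integral
$$J(a) = \int_{0}^{1} - u^{a} \, du = - \frac{1}{a + 1}.$$

Differentiating under the integral sign brings down a factor of $\ln u$:
$$\frac{dJ}{da} = \int_{0}^{1} - u^{a} \log{\left(u \right)} \, du = \frac{1}{\left(a + 1\right)^{2}}.$$

Repeating $4$ times in total — each differentiation brings down another $\ln u$ — gives
$$\frac{d^{4}J}{da^{4}} = \int_{0}^{1} - u^{a} \log{\left(u \right)}^{4} \, du = - \frac{24}{\left(a + 1\right)^{5}},$$
and the integrand here is exactly the target integrand, so $I = - \frac{24}{\left(a + 1\right)^{5}}$.

Setting $a = 1$:
$$I = - \frac{3}{4}.$$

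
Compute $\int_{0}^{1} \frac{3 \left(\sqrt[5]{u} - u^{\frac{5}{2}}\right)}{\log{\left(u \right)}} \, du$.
$\log{\left(\frac{1728}{42875} \right)}$

Replace the exponent $\frac{1}{5}$ by a parameter $a$: let $I(a) = \int_{0}^{1} \frac{3 \left(- u^{\frac{5}{2}} + u^{a}\right)}{\log{\left(u \right)}} \, du$.

Since $\dfrac{\partial}{\partial a}\,u^{a} = u^{a} \ln u$, the $\ln u$ in the denominator cancels and
$$\frac{dI}{da} = \int_{0}^{1} 3 u^{a} \, du = 3 \left[\frac{u^{a+1}}{a+1}\right]_0^1 = \frac{3}{a + 1}.$$

Integrating with respect to $a$ gives $I(a) = \log{\left(\frac{8 \left(a + 1\right)^{3}}{343} \right)} + C$.

At $a = \frac{5}{2}$ the integrand is identically $0$, so $I(\frac{5}{2}) = 0$. The closed form gives $0$, hence $C = 0$.

Setting $a = \frac{1}{5}$:
$$I = \log{\left(\frac{1728}{42875} \right)}.$$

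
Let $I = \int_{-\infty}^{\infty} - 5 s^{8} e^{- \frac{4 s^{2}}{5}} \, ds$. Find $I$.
$- \frac{328125 \sqrt{5} \sqrt{\pi}}{8192}$

Consider the simpler parametrised integral
$$J(a) = \int_{-\infty}^{\infty} - 5 e^{- a s^{2}} \, ds = - \frac{5 \sqrt{\pi}}{\sqrt{a}}.$$

Differentiating under the integral sign brings down a factor of $(-s^2)$:
$$\frac{dJ}{da} = \int_{-\infty}^{\infty} 5 s^{2} e^{- a s^{2}} \, ds = \frac{5 \sqrt{\pi}}{2 a^{\frac{3}{2}}}.$$

Repeating $4$ times in total — each differentiation brings down another $(-s^2)$ — gives
$$\frac{d^{4}J}{da^{4}} = \int_{-\infty}^{\infty} - 5 s^{8} e^{- a s^{2}} \, ds = - \frac{525 \sqrt{\pi}}{16 a^{\frac{9}{2}}},$$
and the integrand here is exactly the target integrand, so $I = - \frac{525 \sqrt{\pi}}{16 a^{\frac{9}{2}}}$.

Setting $a = \frac{4}{5}$:
$$I = - \frac{328125 \sqrt{5} \sqrt{\pi}}{8192}.$$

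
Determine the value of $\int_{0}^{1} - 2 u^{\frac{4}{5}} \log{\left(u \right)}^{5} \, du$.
$\frac{1250000}{177147}$

Begin with the known integral
$$J(a) = \int_{0}^{1} - 2 u^{a} \, du = - \frac{2}{a + 1}.$$

Differentiating under the integral sign brings down a factor of $\ln u$:
$$\frac{dJ}{da} = \int_{0}^{1} - 2 u^{a} \log{\left(u \right)} \, du = \frac{2}{\left(a + 1\right)^{2}}.$$

Repeating $5$ times in total — each differentiation brings down another $\ln u$ — gives
$$\frac{d^{5}J}{da^{5}} = \int_{0}^{1} - 2 u^{a} \log{\left(u \right)}^{5} \, du = \frac{240}{\left(a + 1\right)^{6}},$$
and the integrand here is exactly the target integrand, so $I = \frac{240}{\left(a + 1\right)^{6}}$.

Setting $a = \frac{4}{5}$:
$$I = \frac{1250000}{177147}.$$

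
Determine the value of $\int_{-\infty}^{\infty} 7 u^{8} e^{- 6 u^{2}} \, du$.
$\frac{245 \sqrt{6} \sqrt{\pi}}{41472}$

Begin with the known integral
$$J(a) = \int_{-\infty}^{\infty} 7 e^{- a u^{2}} \, du = \frac{7 \sqrt{\pi}}{\sqrt{a}}.$$

Differentiating under the integral sign brings down a factor of $(-u^2)$:
$$\frac{dJ}{da} = \int_{-\infty}^{\infty} - 7 u^{2} e^{- a u^{2}} \, du = - \frac{7 \sqrt{\pi}}{2 a^{\frac{3}{2}}}.$$

Repeating $4$ times in total — each differentiation brings down another $(-u^2)$ — gives
$$\frac{d^{4}J}{da^{4}} = \int_{-\infty}^{\infty} 7 u^{8} e^{- a u^{2}} \, du = \frac{735 \sqrt{\pi}}{16 a^{\frac{9}{2}}},$$
and the integrand here is exactly the target integrand, so $I = \frac{735 \sqrt{\pi}}{16 a^{\frac{9}{2}}}$.

Setting $a = 6$:
$$I = \frac{245 \sqrt{6} \sqrt{\pi}}{41472}.$$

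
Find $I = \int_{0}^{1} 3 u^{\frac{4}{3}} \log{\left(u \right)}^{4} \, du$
$\frac{17496}{16807}$

Begin with the known integral
$$J(a) = \int_{0}^{1} 3 u^{a} \, du = \frac{3}{a + 1}.$$

Differentiating under the integral sign brings down a factor of $\ln u$:
$$\frac{dJ}{da} = \int_{0}^{1} 3 u^{a} \log{\left(u \right)} \, du = - \frac{3}{\left(a + 1\right)^{2}}.$$

Repeating $4$ times in total — each differentiation brings down another $\ln u$ — gives
$$\frac{d^{4}J}{da^{4}} = \int_{0}^{1} 3 u^{a} \log{\left(u \right)}^{4} \, du = \frac{72}{\left(a + 1\right)^{5}},$$
and the integrand here is exactly the target integrand, so $I = \frac{72}{\left(a + 1\right)^{5}}$.

Setting $a = \frac{4}{3}$:
$$I = \frac{17496}{16807}.$$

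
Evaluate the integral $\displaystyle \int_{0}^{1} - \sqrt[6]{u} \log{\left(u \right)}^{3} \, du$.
$\frac{7776}{2401}$

Consider the simpler parametrised integral
$$J(a) = \int_{0}^{1} - u^{a} \, du = - \frac{1}{a + 1}.$$

Differentiating under the integral sign brings down a factor of $\ln u$:
$$\frac{dJ}{da} = \int_{0}^{1} - u^{a} \log{\left(u \right)} \, du = \frac{1}{\left(a + 1\right)^{2}}.$$

Repeating $3$ times in total — each differentiation brings down another $\ln u$ — gives
$$\frac{d^{3}J}{da^{3}} = \int_{0}^{1} - u^{a} \log{\left(u \right)}^{3} \, du = \frac{6}{\left(a + 1\right)^{4}},$$
and the integrand here is exactly the target integrand, so $I = \frac{6}{\left(a + 1\right)^{4}}$.

Setting $a = \frac{1}{6}$:
$$I = \frac{7776}{2401}.$$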